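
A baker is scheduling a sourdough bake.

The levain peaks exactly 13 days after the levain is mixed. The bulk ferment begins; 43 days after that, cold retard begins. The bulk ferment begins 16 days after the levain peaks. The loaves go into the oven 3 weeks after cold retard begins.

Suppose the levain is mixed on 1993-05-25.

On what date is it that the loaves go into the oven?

1993-08-26

The levain is mixed: May 25, 1993.
The levain peaks: May 25, 1993 + 13 days = Jun 7, 1993.
The bulk ferment begins: Jun 7, 1993 + 16 days = Jun 23, 1993.
Cold retard begins: Jun 23, 1993 + 43 days = Aug 5, 1993.
The loaves go into the oven: Aug 5, 1993 + 3 weeks = Aug 26, 1993.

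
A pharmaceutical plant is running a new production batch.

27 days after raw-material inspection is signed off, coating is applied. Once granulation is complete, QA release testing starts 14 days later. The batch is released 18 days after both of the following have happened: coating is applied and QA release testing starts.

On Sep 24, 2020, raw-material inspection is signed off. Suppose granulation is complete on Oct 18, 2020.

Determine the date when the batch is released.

Raw-material inspection is signed off: Sep 24, 2020.
Coating is applied: Sep 24, 2020 + 27 days = Oct 21, 2020.
Granulation is complete: Oct 18, 2020.
QA release testing starts: Oct 18, 2020 + 14 days = Nov 1, 2020.
Both prerequisites met — coating is applied (Oct 21, 2020), QA release testing starts (Nov 1, 2020); the later is Nov 1, 2020.
The batch is released: Nov 1, 2020 + 18 days = Nov 19, 2020.

Nov 19, 2020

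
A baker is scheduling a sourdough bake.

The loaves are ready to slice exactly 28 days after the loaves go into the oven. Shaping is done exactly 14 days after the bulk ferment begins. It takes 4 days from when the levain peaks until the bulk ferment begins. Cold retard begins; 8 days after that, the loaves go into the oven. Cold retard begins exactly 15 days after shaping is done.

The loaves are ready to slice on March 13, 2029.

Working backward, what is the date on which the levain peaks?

The loaves are ready to slice: Mar 13, 2029.
The loaves go into the oven: Mar 13, 2029 − 28 days = Feb 13, 2029.
Cold retard begins: Feb 13, 2029 − 8 days = Feb 5, 2029.
Shaping is done: Feb 5, 2029 − 15 days = Jan 21, 2029.
The bulk ferment begins: Jan 21, 2029 − 14 days = Jan 7, 2029.
The levain peaks: Jan 7, 2029 − 4 days = Jan 3, 2029.

January 3, 2029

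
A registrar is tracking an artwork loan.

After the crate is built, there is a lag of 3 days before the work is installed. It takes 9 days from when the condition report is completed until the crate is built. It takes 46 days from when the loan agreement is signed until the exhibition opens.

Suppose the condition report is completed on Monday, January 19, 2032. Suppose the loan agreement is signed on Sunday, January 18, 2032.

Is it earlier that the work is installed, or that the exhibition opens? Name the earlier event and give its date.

The condition report is completed: Jan 19, 2032.
The crate is built: Jan 19, 2032 + 9 days = Jan 28, 2032.
The work is installed: Jan 28, 2032 + 3 days = Jan 31, 2032.
The loan agreement is signed: Jan 18, 2032.
The exhibition opens: Jan 18, 2032 + 46 days = Mar 4, 2032.
Comparing: the work is installed on Jan 31, 2032 vs the exhibition opens on Mar 4, 2032. Earlier: the work is installed.

The work is installed — Saturday, January 31, 2032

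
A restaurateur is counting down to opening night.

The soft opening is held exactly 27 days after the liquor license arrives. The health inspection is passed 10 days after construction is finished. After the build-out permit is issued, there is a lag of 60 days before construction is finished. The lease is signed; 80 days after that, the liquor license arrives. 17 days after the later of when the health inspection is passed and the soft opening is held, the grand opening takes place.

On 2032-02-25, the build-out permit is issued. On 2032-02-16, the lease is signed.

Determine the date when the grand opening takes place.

The build-out permit is issued: Feb 25, 2032.
Construction is finished: Feb 25, 2032 + 60 days = Apr 25, 2032.
The health inspection is passed: Apr 25, 2032 + 10 days = May 5, 2032.
The lease is signed: Feb 16, 2032.
The liquor license arrives: Feb 16, 2032 + 80 days = May 6, 2032.
The soft opening is held: May 6, 2032 + 27 days = Jun 2, 2032.
Both prerequisites met — the health inspection is passed (May 5, 2032), the soft opening is held (Jun 2, 2032); the later is Jun 2, 2032.
The grand opening takes place: Jun 2, 2032 + 17 days = Jun 19, 2032.

2032-06-19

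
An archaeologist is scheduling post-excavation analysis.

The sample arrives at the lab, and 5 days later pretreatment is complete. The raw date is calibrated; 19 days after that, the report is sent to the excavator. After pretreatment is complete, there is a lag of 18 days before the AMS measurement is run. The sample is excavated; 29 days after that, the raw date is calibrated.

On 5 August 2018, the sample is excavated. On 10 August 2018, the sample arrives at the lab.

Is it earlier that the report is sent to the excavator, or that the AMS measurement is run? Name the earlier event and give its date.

The sample is excavated: Aug 5, 2018.
The raw date is calibrated: Aug 5, 2018 + 29 days = Sep 3, 2018.
The report is sent to the excavator: Sep 3, 2018 + 19 days = Sep 22, 2018.
The sample arrives at the lab: Aug 10, 2018.
Pretreatment is complete: Aug 10, 2018 + 5 days = Aug 15, 2018.
The AMS measurement is run: Aug 15, 2018 + 18 days = Sep 2, 2018.
Comparing: the report is sent to the excavator on Sep 22, 2018 vs the AMS measurement is run on Sep 2, 2018. Earlier: the AMS measurement is run.

The AMS measurement is run — 2 September 2018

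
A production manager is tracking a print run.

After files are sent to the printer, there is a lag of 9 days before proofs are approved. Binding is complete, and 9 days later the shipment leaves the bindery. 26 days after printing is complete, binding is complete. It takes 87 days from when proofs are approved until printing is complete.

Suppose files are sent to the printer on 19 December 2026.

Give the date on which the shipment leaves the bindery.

Files are sent to the printer: Dec 19, 2026.
Proofs are approved: Dec 19, 2026 + 9 days = Dec 28, 2026.
Printing is complete: Dec 28, 2026 + 87 days = Mar 25, 2027.
Binding is complete: Mar 25, 2027 + 26 days = Apr 20, 2027.
The shipment leaves the bindery: Apr 20, 2027 + 9 days = Apr 29, 2027.

29 April 2027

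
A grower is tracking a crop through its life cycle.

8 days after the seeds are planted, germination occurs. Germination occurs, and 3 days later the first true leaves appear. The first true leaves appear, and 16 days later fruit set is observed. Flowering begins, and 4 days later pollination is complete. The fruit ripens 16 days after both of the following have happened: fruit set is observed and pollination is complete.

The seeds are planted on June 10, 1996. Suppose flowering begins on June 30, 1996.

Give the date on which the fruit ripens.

July 23, 1996

The seeds are planted: Jun 10, 1996.
Germination occurs: Jun 10, 1996 + 8 days = Jun 18, 1996.
The first true leaves appear: Jun 18, 1996 + 3 days = Jun 21, 1996.
Fruit set is observed: Jun 21, 1996 + 16 days = Jul 7, 1996.
Flowering begins: Jun 30, 1996.
Pollination is complete: Jun 30, 1996 + 4 days = Jul 4, 1996.
Both prerequisites met — fruit set is observed (Jul 7, 1996), pollination is complete (Jul 4, 1996); the later is Jul 7, 1996.
The fruit ripens: Jul 7, 1996 + 16 days = Jul 23, 1996.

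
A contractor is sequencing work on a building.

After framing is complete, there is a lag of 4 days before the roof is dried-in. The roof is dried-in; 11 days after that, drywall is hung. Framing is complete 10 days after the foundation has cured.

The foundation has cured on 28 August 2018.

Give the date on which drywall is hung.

The foundation has cured: Aug 28, 2018.
Framing is complete: Aug 28, 2018 + 10 days = Sep 7, 2018.
The roof is dried-in: Sep 7, 2018 + 4 days = Sep 11, 2018.
Drywall is hung: Sep 11, 2018 + 11 days = Sep 22, 2018.

22 September 2018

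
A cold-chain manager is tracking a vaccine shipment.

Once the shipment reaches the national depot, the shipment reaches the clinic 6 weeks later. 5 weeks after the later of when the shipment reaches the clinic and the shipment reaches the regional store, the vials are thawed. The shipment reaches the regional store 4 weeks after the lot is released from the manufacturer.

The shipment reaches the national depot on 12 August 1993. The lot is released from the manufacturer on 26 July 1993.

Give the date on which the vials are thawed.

28 October 1993

The shipment reaches the national depot: Aug 12, 1993.
The shipment reaches the clinic: Aug 12, 1993 + 6 weeks = Sep 23, 1993.
The lot is released from the manufacturer: Jul 26, 1993.
The shipment reaches the regional store: Jul 26, 1993 + 4 weeks = Aug 23, 1993.
Both prerequisites met — the shipment reaches the clinic (Sep 23, 1993), the shipment reaches the regional store (Aug 23, 1993); the later is Sep 23, 1993.
The vials are thawed: Sep 23, 1993 + 5 weeks = Oct 28, 1993.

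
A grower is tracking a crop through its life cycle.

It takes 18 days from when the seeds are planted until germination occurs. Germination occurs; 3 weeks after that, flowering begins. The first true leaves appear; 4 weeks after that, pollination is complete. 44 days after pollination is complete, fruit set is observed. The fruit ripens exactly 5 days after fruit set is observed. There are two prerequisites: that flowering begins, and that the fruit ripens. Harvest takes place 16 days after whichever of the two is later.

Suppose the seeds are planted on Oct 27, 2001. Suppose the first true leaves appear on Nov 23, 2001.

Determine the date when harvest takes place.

Feb 24, 2002

The seeds are planted: Oct 27, 2001.
Germination occurs: Oct 27, 2001 + 18 days = Nov 14, 2001.
Flowering begins: Nov 14, 2001 + 3 weeks = Dec 5, 2001.
The first true leaves appear: Nov 23, 2001.
Pollination is complete: Nov 23, 2001 + 4 weeks = Dec 21, 2001.
Fruit set is observed: Dec 21, 2001 + 44 days = Feb 3, 2002.
The fruit ripens: Feb 3, 2002 + 5 days = Feb 8, 2002.
Both prerequisites met — flowering begins (Dec 5, 2001), the fruit ripens (Feb 8, 2002); the later is Feb 8, 2002.
Harvest takes place: Feb 8, 2002 + 16 days = Feb 24, 2002.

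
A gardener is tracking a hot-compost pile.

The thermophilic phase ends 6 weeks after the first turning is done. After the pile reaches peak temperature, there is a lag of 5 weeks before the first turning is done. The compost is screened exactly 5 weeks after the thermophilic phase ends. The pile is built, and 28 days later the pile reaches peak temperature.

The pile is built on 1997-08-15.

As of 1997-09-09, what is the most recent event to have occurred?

The pile is built: Aug 15, 1997.
The pile reaches peak temperature: Aug 15, 1997 + 28 days = Sep 12, 1997.
The first turning is done: Sep 12, 1997 + 5 weeks = Oct 17, 1997.
The thermophilic phase ends: Oct 17, 1997 + 6 weeks = Nov 28, 1997.
The compost is screened: Nov 28, 1997 + 5 weeks = Jan 2, 1998.
Sep 9, 1997 falls between when the pile is built (Aug 15, 1997) and when the pile reaches peak temperature (Sep 12, 1997).

The pile is built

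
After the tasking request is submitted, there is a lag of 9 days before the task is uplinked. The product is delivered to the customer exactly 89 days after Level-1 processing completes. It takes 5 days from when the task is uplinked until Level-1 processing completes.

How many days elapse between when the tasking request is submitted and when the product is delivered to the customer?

103 days

Causal path: the tasking request is submitted → the task is uplinked → Level-1 processing completes → the product is delivered to the customer.
Total delay along the path: 9 + 5 + 89 = 103 days.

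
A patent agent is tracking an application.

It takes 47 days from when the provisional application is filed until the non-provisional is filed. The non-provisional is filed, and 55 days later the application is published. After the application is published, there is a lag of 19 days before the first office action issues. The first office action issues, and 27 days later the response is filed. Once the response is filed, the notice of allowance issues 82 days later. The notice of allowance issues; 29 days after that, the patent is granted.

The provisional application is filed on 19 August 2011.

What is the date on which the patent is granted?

The provisional application is filed: Aug 19, 2011.
The non-provisional is filed: Aug 19, 2011 + 47 days = Oct 5, 2011.
The application is published: Oct 5, 2011 + 55 days = Nov 29, 2011.
The first office action issues: Nov 29, 2011 + 19 days = Dec 18, 2011.
The response is filed: Dec 18, 2011 + 27 days = Jan 14, 2012.
The notice of allowance issues: Jan 14, 2012 + 82 days = Apr 5, 2012.
The patent is granted: Apr 5, 2012 + 29 days = May 4, 2012.

4 May 2012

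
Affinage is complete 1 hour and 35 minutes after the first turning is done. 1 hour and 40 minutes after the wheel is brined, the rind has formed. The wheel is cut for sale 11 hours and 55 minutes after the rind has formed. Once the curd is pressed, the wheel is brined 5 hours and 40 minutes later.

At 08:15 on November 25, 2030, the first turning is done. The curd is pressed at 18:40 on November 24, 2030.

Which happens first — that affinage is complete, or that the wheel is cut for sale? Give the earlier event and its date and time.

Affinage is complete — 09:50 on November 25, 2030

The first turning is done: 08:15 Nov 25, 2030.
Affinage is complete: 08:15 Nov 25, 2030 + 1h35m = 09:50 Nov 25, 2030.
The curd is pressed: 18:40 Nov 24, 2030.
The wheel is brined: 18:40 Nov 24, 2030 + 5h40m = 00:20 Nov 25, 2030.
The rind has formed: 00:20 Nov 25, 2030 + 1h40m = 02:00 Nov 25, 2030.
The wheel is cut for sale: 02:00 Nov 25, 2030 + 11h55m = 13:55 Nov 25, 2030.
Comparing: affinage is complete at 09:50 Nov 25, 2030 vs the wheel is cut for sale at 13:55 Nov 25, 2030. Earlier: affinage is complete.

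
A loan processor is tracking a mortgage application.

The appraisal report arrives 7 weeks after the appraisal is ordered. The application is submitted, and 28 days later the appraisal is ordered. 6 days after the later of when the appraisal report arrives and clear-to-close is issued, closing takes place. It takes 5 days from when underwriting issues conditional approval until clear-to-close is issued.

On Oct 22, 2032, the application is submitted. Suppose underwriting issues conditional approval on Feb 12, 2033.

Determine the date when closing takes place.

The application is submitted: Oct 22, 2032.
The appraisal is ordered: Oct 22, 2032 + 28 days = Nov 19, 2032.
The appraisal report arrives: Nov 19, 2032 + 7 weeks = Jan 7, 2033.
Underwriting issues conditional approval: Feb 12, 2033.
Clear-to-close is issued: Feb 12, 2033 + 5 days = Feb 17, 2033.
Both prerequisites met — the appraisal report arrives (Jan 7, 2033), clear-to-close is issued (Feb 17, 2033); the later is Feb 17, 2033.
Closing takes place: Feb 17, 2033 + 6 days = Feb 23, 2033.

Feb 23, 2033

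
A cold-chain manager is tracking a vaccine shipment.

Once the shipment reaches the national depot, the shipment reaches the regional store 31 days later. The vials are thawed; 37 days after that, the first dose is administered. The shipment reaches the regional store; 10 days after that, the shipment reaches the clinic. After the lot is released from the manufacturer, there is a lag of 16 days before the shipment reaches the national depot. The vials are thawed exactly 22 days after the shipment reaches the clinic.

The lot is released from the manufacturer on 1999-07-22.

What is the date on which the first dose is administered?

The lot is released from the manufacturer: Jul 22, 1999.
The shipment reaches the national depot: Jul 22, 1999 + 16 days = Aug 7, 1999.
The shipment reaches the regional store: Aug 7, 1999 + 31 days = Sep 7, 1999.
The shipment reaches the clinic: Sep 7, 1999 + 10 days = Sep 17, 1999.
The vials are thawed: Sep 17, 1999 + 22 days = Oct 9, 1999.
The first dose is administered: Oct 9, 1999 + 37 days = Nov 15, 1999.

1999-11-15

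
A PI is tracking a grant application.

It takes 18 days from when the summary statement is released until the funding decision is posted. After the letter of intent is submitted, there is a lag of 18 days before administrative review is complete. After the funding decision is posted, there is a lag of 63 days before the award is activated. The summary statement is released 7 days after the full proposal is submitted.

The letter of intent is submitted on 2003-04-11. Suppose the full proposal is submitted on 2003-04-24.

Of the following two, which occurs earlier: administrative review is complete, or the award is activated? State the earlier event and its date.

The letter of intent is submitted: Apr 11, 2003.
Administrative review is complete: Apr 11, 2003 + 18 days = Apr 29, 2003.
The full proposal is submitted: Apr 24, 2003.
The summary statement is released: Apr 24, 2003 + 7 days = May 1, 2003.
The funding decision is posted: May 1, 2003 + 18 days = May 19, 2003.
The award is activated: May 19, 2003 + 63 days = Jul 21, 2003.
Comparing: administrative review is complete on Apr 29, 2003 vs the award is activated on Jul 21, 2003. Earlier: administrative review is complete.

Administrative review is complete — 2003-04-29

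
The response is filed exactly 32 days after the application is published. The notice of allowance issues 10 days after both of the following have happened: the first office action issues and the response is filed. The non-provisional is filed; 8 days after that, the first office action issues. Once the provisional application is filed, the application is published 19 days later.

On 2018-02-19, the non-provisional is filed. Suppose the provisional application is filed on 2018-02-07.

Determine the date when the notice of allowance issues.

The non-provisional is filed: Feb 19, 2018.
The first office action issues: Feb 19, 2018 + 8 days = Feb 27, 2018.
The provisional application is filed: Feb 7, 2018.
The application is published: Feb 7, 2018 + 19 days = Feb 26, 2018.
The response is filed: Feb 26, 2018 + 32 days = Mar 30, 2018.
Both prerequisites met — the first office action issues (Feb 27, 2018), the response is filed (Mar 30, 2018); the later is Mar 30, 2018.
The notice of allowance issues: Mar 30, 2018 + 10 days = Apr 9, 2018.

2018-04-09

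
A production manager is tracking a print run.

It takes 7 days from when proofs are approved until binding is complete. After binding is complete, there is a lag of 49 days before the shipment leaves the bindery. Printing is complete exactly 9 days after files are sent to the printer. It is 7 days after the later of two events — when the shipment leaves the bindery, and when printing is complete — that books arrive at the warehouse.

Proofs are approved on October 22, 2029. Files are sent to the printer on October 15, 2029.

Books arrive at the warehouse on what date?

Proofs are approved: Oct 22, 2029.
Binding is complete: Oct 22, 2029 + 7 days = Oct 29, 2029.
The shipment leaves the bindery: Oct 29, 2029 + 49 days = Dec 17, 2029.
Files are sent to the printer: Oct 15, 2029.
Printing is complete: Oct 15, 2029 + 9 days = Oct 24, 2029.
Both prerequisites met — the shipment leaves the bindery (Dec 17, 2029), printing is complete (Oct 24, 2029); the later is Dec 17, 2029.
Books arrive at the warehouse: Dec 17, 2029 + 7 days = Dec 24, 2029.

December 24, 2029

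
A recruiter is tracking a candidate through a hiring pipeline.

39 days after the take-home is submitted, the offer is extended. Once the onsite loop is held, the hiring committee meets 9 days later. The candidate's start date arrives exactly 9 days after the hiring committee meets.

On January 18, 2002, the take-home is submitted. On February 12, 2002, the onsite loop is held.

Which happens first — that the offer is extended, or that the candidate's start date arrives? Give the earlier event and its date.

The offer is extended — February 26, 2002

The take-home is submitted: Jan 18, 2002.
The offer is extended: Jan 18, 2002 + 39 days = Feb 26, 2002.
The onsite loop is held: Feb 12, 2002.
The hiring committee meets: Feb 12, 2002 + 9 days = Feb 21, 2002.
The candidate's start date arrives: Feb 21, 2002 + 9 days = Mar 2, 2002.
Comparing: the offer is extended on Feb 26, 2002 vs the candidate's start date arrives on Mar 2, 2002. Earlier: the offer is extended.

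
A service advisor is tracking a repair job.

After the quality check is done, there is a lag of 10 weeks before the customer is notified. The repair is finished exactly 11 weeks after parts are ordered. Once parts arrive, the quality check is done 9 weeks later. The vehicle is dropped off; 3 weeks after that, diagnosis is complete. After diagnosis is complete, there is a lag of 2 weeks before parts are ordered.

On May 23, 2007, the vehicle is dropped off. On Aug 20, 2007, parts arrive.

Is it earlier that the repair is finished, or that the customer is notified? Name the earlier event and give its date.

The repair is finished — Sep 12, 2007

The vehicle is dropped off: May 23, 2007.
Diagnosis is complete: May 23, 2007 + 3 weeks = Jun 13, 2007.
Parts are ordered: Jun 13, 2007 + 2 weeks = Jun 27, 2007.
The repair is finished: Jun 27, 2007 + 11 weeks = Sep 12, 2007.
Parts arrive: Aug 20, 2007.
The quality check is done: Aug 20, 2007 + 9 weeks = Oct 22, 2007.
The customer is notified: Oct 22, 2007 + 10 weeks = Dec 31, 2007.
Comparing: the repair is finished on Sep 12, 2007 vs the customer is notified on Dec 31, 2007. Earlier: the repair is finished.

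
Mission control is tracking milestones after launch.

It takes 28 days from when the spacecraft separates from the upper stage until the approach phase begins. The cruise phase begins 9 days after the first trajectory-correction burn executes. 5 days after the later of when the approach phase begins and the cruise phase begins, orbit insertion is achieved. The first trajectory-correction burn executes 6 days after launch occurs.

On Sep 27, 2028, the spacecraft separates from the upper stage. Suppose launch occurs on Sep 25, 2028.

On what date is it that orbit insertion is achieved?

The spacecraft separates from the upper stage: Sep 27, 2028.
The approach phase begins: Sep 27, 2028 + 28 days = Oct 25, 2028.
Launch occurs: Sep 25, 2028.
The first trajectory-correction burn executes: Sep 25, 2028 + 6 days = Oct 1, 2028.
The cruise phase begins: Oct 1, 2028 + 9 days = Oct 10, 2028.
Both prerequisites met — the approach phase begins (Oct 25, 2028), the cruise phase begins (Oct 10, 2028); the later is Oct 25, 2028.
Orbit insertion is achieved: Oct 25, 2028 + 5 days = Oct 30, 2028.

Oct 30, 2028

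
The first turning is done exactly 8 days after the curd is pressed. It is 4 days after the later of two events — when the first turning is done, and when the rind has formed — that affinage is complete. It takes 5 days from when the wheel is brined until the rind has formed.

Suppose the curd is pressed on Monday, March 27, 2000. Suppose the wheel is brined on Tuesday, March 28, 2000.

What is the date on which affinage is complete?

Saturday, April 8, 2000

The curd is pressed: Mar 27, 2000.
The first turning is done: Mar 27, 2000 + 8 days = Apr 4, 2000.
The wheel is brined: Mar 28, 2000.
The rind has formed: Mar 28, 2000 + 5 days = Apr 2, 2000.
Both prerequisites met — the first turning is done (Apr 4, 2000), the rind has formed (Apr 2, 2000); the later is Apr 4, 2000.
Affinage is complete: Apr 4, 2000 + 4 days = Apr 8, 2000.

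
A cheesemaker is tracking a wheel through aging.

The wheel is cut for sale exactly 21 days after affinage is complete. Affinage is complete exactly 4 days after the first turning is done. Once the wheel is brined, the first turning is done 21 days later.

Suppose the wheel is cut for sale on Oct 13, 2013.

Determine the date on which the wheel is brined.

The wheel is cut for sale: Oct 13, 2013.
Affinage is complete: Oct 13, 2013 − 21 days = Sep 22, 2013.
The first turning is done: Sep 22, 2013 − 4 days = Sep 18, 2013.
The wheel is brined: Sep 18, 2013 − 21 days = Aug 28, 2013.

Aug 28, 2013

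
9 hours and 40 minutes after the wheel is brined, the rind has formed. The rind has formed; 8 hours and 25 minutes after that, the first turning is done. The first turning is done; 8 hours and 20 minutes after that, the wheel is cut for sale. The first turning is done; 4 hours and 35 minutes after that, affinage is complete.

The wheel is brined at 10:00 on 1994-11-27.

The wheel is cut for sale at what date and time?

12:25 on 1994-11-28

The wheel is brined: 10:00 Nov 27, 1994.
The rind has formed: 10:00 Nov 27, 1994 + 9h40m = 19:40 Nov 27, 1994.
The first turning is done: 19:40 Nov 27, 1994 + 8h25m = 04:05 Nov 28, 1994.
The wheel is cut for sale: 04:05 Nov 28, 1994 + 8h20m = 12:25 Nov 28, 1994.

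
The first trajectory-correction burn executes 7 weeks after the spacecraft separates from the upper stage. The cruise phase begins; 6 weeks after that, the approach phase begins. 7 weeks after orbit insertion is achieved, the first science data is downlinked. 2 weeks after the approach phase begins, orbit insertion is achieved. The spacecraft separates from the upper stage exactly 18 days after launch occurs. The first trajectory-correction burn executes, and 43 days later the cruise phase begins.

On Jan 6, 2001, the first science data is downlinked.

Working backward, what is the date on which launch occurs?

Jun 5, 2000

The first science data is downlinked: Jan 6, 2001.
Orbit insertion is achieved: Jan 6, 2001 − 7 weeks = Nov 18, 2000.
The approach phase begins: Nov 18, 2000 − 2 weeks = Nov 4, 2000.
The cruise phase begins: Nov 4, 2000 − 6 weeks = Sep 23, 2000.
The first trajectory-correction burn executes: Sep 23, 2000 − 43 days = Aug 11, 2000.
The spacecraft separates from the upper stage: Aug 11, 2000 − 7 weeks = Jun 23, 2000.
Launch occurs: Jun 23, 2000 − 18 days = Jun 5, 2000.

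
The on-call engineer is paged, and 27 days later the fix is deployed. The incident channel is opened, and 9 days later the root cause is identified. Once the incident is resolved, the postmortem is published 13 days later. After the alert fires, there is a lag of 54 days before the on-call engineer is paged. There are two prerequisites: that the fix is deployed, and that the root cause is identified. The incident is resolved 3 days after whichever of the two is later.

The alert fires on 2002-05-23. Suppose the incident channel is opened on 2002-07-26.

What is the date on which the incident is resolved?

The alert fires: May 23, 2002.
The on-call engineer is paged: May 23, 2002 + 54 days = Jul 16, 2002.
The fix is deployed: Jul 16, 2002 + 27 days = Aug 12, 2002.
The incident channel is opened: Jul 26, 2002.
The root cause is identified: Jul 26, 2002 + 9 days = Aug 4, 2002.
Both prerequisites met — the fix is deployed (Aug 12, 2002), the root cause is identified (Aug 4, 2002); the later is Aug 12, 2002.
The incident is resolved: Aug 12, 2002 + 3 days = Aug 15, 2002.

2002-08-15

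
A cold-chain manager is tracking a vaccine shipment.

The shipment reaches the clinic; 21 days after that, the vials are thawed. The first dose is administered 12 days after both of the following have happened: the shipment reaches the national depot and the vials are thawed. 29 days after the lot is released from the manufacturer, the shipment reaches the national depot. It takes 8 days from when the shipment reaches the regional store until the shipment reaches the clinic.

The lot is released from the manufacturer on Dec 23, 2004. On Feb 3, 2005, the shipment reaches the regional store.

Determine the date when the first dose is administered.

Mar 16, 2005

The lot is released from the manufacturer: Dec 23, 2004.
The shipment reaches the national depot: Dec 23, 2004 + 29 days = Jan 21, 2005.
The shipment reaches the regional store: Feb 3, 2005.
The shipment reaches the clinic: Feb 3, 2005 + 8 days = Feb 11, 2005.
The vials are thawed: Feb 11, 2005 + 21 days = Mar 4, 2005.
Both prerequisites met — the shipment reaches the national depot (Jan 21, 2005), the vials are thawed (Mar 4, 2005); the later is Mar 4, 2005.
The first dose is administered: Mar 4, 2005 + 12 days = Mar 16, 2005.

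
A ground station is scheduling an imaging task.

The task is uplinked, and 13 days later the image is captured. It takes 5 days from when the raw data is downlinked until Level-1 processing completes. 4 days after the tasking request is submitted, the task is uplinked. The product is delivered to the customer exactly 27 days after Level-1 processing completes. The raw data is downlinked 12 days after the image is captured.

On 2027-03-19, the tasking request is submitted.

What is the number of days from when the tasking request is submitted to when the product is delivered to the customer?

Causal path: the tasking request is submitted → the task is uplinked → the image is captured → the raw data is downlinked → Level-1 processing completes → the product is delivered to the customer.
Total delay along the path: 4 + 13 + 12 + 5 + 27 = 61 days.

61 days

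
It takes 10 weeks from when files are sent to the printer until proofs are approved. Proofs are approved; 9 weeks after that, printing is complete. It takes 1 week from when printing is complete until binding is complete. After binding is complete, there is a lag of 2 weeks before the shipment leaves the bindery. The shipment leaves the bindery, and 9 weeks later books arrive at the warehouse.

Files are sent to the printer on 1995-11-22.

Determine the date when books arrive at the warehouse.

1996-06-26

Files are sent to the printer: Nov 22, 1995.
Proofs are approved: Nov 22, 1995 + 10 weeks = Jan 31, 1996.
Printing is complete: Jan 31, 1996 + 9 weeks = Apr 3, 1996.
Binding is complete: Apr 3, 1996 + 1 week = Apr 10, 1996.
The shipment leaves the bindery: Apr 10, 1996 + 2 weeks = Apr 24, 1996.
Books arrive at the warehouse: Apr 24, 1996 + 9 weeks = Jun 26, 1996.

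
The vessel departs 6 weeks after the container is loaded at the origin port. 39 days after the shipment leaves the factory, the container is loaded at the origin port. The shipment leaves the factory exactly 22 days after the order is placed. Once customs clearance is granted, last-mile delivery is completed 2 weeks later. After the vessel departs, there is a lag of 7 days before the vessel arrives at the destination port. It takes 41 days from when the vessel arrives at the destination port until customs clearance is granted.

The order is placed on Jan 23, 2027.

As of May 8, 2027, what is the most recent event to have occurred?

The vessel departs

The order is placed: Jan 23, 2027.
The shipment leaves the factory: Jan 23, 2027 + 22 days = Feb 14, 2027.
The container is loaded at the origin port: Feb 14, 2027 + 39 days = Mar 25, 2027.
The vessel departs: Mar 25, 2027 + 6 weeks = May 6, 2027.
The vessel arrives at the destination port: May 6, 2027 + 7 days = May 13, 2027.
Customs clearance is granted: May 13, 2027 + 41 days = Jun 23, 2027.
Last-mile delivery is completed: Jun 23, 2027 + 2 weeks = Jul 7, 2027.
May 8, 2027 falls between when the vessel departs (May 6, 2027) and when the vessel arrives at the destination port (May 13, 2027).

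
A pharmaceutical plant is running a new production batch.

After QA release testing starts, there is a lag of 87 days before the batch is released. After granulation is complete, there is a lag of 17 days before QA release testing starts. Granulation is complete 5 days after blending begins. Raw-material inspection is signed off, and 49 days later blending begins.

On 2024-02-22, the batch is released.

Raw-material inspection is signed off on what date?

2023-09-17

The batch is released: Feb 22, 2024.
QA release testing starts: Feb 22, 2024 − 87 days = Nov 27, 2023.
Granulation is complete: Nov 27, 2023 − 17 days = Nov 10, 2023.
Blending begins: Nov 10, 2023 − 5 days = Nov 5, 2023.
Raw-material inspection is signed off: Nov 5, 2023 − 49 days = Sep 17, 2023.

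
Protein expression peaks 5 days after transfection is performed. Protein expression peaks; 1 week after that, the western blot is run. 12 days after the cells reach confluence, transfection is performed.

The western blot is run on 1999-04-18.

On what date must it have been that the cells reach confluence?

The western blot is run: Apr 18, 1999.
Protein expression peaks: Apr 18, 1999 − 1 week = Apr 11, 1999.
Transfection is performed: Apr 11, 1999 − 5 days = Apr 6, 1999.
The cells reach confluence: Apr 6, 1999 − 12 days = Mar 25, 1999.

1999-03-25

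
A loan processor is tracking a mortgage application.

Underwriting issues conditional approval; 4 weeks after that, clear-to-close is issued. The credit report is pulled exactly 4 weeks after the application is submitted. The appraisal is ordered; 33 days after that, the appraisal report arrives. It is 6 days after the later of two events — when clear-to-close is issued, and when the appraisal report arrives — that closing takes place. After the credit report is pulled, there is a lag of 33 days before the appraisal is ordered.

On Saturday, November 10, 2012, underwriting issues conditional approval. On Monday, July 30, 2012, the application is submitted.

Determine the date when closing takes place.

Underwriting issues conditional approval: Nov 10, 2012.
Clear-to-close is issued: Nov 10, 2012 + 4 weeks = Dec 8, 2012.
The application is submitted: Jul 30, 2012.
The credit report is pulled: Jul 30, 2012 + 4 weeks = Aug 27, 2012.
The appraisal is ordered: Aug 27, 2012 + 33 days = Sep 29, 2012.
The appraisal report arrives: Sep 29, 2012 + 33 days = Nov 1, 2012.
Both prerequisites met — clear-to-close is issued (Dec 8, 2012), the appraisal report arrives (Nov 1, 2012); the later is Dec 8, 2012.
Closing takes place: Dec 8, 2012 + 6 days = Dec 14, 2012.

Friday, December 14, 2012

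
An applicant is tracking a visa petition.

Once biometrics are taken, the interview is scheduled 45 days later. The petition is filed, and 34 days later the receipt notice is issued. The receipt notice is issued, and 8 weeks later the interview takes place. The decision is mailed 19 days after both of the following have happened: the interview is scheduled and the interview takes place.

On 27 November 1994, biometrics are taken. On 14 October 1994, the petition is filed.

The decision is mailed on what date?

31 January 1995

Biometrics are taken: Nov 27, 1994.
The interview is scheduled: Nov 27, 1994 + 45 days = Jan 11, 1995.
The petition is filed: Oct 14, 1994.
The receipt notice is issued: Oct 14, 1994 + 34 days = Nov 17, 1994.
The interview takes place: Nov 17, 1994 + 8 weeks = Jan 12, 1995.
Both prerequisites met — the interview is scheduled (Jan 11, 1995), the interview takes place (Jan 12, 1995); the later is Jan 12, 1995.
The decision is mailed: Jan 12, 1995 + 19 days = Jan 31, 1995.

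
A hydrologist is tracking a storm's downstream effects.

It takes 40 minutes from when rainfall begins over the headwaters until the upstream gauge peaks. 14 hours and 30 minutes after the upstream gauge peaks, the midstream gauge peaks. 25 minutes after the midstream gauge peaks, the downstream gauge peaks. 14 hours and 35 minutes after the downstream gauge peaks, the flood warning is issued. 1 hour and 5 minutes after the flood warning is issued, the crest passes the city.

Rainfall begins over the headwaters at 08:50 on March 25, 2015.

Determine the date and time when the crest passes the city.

Rainfall begins over the headwaters: 08:50 Mar 25, 2015.
The upstream gauge peaks: 08:50 Mar 25, 2015 + 40m = 09:30 Mar 25, 2015.
The midstream gauge peaks: 09:30 Mar 25, 2015 + 14h30m = 00:00 Mar 26, 2015.
The downstream gauge peaks: 00:00 Mar 26, 2015 + 25m = 00:25 Mar 26, 2015.
The flood warning is issued: 00:25 Mar 26, 2015 + 14h35m = 15:00 Mar 26, 2015.
The crest passes the city: 15:00 Mar 26, 2015 + 1h05m = 16:05 Mar 26, 2015.

16:05 on March 26, 2015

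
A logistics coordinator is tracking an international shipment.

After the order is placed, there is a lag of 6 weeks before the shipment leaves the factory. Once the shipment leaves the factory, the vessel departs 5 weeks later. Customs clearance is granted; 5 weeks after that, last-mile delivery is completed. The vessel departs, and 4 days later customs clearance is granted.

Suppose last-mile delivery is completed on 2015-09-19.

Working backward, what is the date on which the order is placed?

Last-mile delivery is completed: Sep 19, 2015.
Customs clearance is granted: Sep 19, 2015 − 5 weeks = Aug 15, 2015.
The vessel departs: Aug 15, 2015 − 4 days = Aug 11, 2015.
The shipment leaves the factory: Aug 11, 2015 − 5 weeks = Jul 7, 2015.
The order is placed: Jul 7, 2015 − 6 weeks = May 26, 2015.

2015-05-26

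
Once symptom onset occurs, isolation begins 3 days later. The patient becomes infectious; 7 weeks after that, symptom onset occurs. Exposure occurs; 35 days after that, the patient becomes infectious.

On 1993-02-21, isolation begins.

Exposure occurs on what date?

1992-11-26

Isolation begins: Feb 21, 1993.
Symptom onset occurs: Feb 21, 1993 − 3 days = Feb 18, 1993.
The patient becomes infectious: Feb 18, 1993 − 7 weeks = Dec 31, 1992.
Exposure occurs: Dec 31, 1992 − 35 days = Nov 26, 1992.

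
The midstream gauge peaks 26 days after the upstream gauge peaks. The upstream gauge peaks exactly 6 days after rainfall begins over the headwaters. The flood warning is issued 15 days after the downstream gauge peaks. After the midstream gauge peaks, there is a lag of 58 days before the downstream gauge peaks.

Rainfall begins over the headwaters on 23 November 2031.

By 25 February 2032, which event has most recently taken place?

The downstream gauge peaks

Rainfall begins over the headwaters: Nov 23, 2031.
The upstream gauge peaks: Nov 23, 2031 + 6 days = Nov 29, 2031.
The midstream gauge peaks: Nov 29, 2031 + 26 days = Dec 25, 2031.
The downstream gauge peaks: Dec 25, 2031 + 58 days = Feb 21, 2032.
The flood warning is issued: Feb 21, 2032 + 15 days = Mar 7, 2032.
Feb 25, 2032 falls between when the downstream gauge peaks (Feb 21, 2032) and when the flood warning is issued (Mar 7, 2032).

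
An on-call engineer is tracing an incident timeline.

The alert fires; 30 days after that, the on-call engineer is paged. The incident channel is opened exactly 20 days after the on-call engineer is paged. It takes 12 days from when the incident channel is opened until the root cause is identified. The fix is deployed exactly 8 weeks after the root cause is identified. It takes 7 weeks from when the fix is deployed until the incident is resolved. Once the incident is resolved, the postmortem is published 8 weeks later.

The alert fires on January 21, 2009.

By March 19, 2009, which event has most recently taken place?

The incident channel is opened

The alert fires: Jan 21, 2009.
The on-call engineer is paged: Jan 21, 2009 + 30 days = Feb 20, 2009.
The incident channel is opened: Feb 20, 2009 + 20 days = Mar 12, 2009.
The root cause is identified: Mar 12, 2009 + 12 days = Mar 24, 2009.
The fix is deployed: Mar 24, 2009 + 8 weeks = May 19, 2009.
The incident is resolved: May 19, 2009 + 7 weeks = Jul 7, 2009.
The postmortem is published: Jul 7, 2009 + 8 weeks = Sep 1, 2009.
Mar 19, 2009 falls between when the incident channel is opened (Mar 12, 2009) and when the root cause is identified (Mar 24, 2009).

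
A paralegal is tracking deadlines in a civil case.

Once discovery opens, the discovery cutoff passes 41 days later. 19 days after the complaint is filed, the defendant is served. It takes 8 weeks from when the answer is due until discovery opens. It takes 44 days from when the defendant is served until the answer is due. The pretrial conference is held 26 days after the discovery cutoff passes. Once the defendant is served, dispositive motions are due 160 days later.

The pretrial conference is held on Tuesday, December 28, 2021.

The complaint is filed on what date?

The pretrial conference is held: Dec 28, 2021.
The discovery cutoff passes: Dec 28, 2021 − 26 days = Dec 2, 2021.
Discovery opens: Dec 2, 2021 − 41 days = Oct 22, 2021.
The answer is due: Oct 22, 2021 − 8 weeks = Aug 27, 2021.
The defendant is served: Aug 27, 2021 − 44 days = Jul 14, 2021.
The complaint is filed: Jul 14, 2021 − 19 days = Jun 25, 2021.

Friday, June 25, 2021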